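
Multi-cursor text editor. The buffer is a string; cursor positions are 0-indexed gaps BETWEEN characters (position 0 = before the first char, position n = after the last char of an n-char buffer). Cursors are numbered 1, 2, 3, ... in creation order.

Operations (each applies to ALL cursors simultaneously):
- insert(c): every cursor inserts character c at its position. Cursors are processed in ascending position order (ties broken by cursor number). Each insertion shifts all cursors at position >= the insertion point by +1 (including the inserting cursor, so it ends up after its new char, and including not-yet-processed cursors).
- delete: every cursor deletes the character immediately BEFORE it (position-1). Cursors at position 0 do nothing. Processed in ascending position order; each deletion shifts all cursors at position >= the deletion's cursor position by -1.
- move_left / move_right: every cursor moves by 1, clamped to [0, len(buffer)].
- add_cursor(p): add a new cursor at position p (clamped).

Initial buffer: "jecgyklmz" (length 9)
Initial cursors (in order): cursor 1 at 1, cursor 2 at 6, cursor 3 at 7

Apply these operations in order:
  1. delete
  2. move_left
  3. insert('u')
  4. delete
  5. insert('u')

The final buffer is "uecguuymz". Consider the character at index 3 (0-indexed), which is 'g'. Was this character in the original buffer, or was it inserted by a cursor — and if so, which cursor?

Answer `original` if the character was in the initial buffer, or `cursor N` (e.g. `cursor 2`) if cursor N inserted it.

Answer: original

Derivation:
After op 1 (delete): buffer="ecgymz" (len 6), cursors c1@0 c2@4 c3@4, authorship ......
After op 2 (move_left): buffer="ecgymz" (len 6), cursors c1@0 c2@3 c3@3, authorship ......
After op 3 (insert('u')): buffer="uecguuymz" (len 9), cursors c1@1 c2@6 c3@6, authorship 1...23...
After op 4 (delete): buffer="ecgymz" (len 6), cursors c1@0 c2@3 c3@3, authorship ......
After op 5 (insert('u')): buffer="uecguuymz" (len 9), cursors c1@1 c2@6 c3@6, authorship 1...23...
Authorship (.=original, N=cursor N): 1 . . . 2 3 . . .
Index 3: author = original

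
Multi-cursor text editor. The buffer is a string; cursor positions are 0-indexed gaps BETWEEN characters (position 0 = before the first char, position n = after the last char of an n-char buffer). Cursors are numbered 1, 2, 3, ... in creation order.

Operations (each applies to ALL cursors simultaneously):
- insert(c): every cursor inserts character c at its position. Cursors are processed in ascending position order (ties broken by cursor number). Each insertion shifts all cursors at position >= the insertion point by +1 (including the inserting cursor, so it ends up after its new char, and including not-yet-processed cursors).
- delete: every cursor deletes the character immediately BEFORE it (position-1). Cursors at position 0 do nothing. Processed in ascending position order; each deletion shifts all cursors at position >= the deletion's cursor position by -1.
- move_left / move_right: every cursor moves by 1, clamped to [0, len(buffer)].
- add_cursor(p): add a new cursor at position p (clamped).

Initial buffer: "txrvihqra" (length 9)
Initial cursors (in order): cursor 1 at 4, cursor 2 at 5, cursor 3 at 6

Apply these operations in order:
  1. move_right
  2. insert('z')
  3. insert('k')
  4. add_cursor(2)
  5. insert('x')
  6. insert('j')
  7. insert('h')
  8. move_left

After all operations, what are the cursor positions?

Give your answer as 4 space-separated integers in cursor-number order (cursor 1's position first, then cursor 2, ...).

After op 1 (move_right): buffer="txrvihqra" (len 9), cursors c1@5 c2@6 c3@7, authorship .........
After op 2 (insert('z')): buffer="txrvizhzqzra" (len 12), cursors c1@6 c2@8 c3@10, authorship .....1.2.3..
After op 3 (insert('k')): buffer="txrvizkhzkqzkra" (len 15), cursors c1@7 c2@10 c3@13, authorship .....11.22.33..
After op 4 (add_cursor(2)): buffer="txrvizkhzkqzkra" (len 15), cursors c4@2 c1@7 c2@10 c3@13, authorship .....11.22.33..
After op 5 (insert('x')): buffer="txxrvizkxhzkxqzkxra" (len 19), cursors c4@3 c1@9 c2@13 c3@17, authorship ..4...111.222.333..
After op 6 (insert('j')): buffer="txxjrvizkxjhzkxjqzkxjra" (len 23), cursors c4@4 c1@11 c2@16 c3@21, authorship ..44...1111.2222.3333..
After op 7 (insert('h')): buffer="txxjhrvizkxjhhzkxjhqzkxjhra" (len 27), cursors c4@5 c1@13 c2@19 c3@25, authorship ..444...11111.22222.33333..
After op 8 (move_left): buffer="txxjhrvizkxjhhzkxjhqzkxjhra" (len 27), cursors c4@4 c1@12 c2@18 c3@24, authorship ..444...11111.22222.33333..

Answer: 12 18 24 4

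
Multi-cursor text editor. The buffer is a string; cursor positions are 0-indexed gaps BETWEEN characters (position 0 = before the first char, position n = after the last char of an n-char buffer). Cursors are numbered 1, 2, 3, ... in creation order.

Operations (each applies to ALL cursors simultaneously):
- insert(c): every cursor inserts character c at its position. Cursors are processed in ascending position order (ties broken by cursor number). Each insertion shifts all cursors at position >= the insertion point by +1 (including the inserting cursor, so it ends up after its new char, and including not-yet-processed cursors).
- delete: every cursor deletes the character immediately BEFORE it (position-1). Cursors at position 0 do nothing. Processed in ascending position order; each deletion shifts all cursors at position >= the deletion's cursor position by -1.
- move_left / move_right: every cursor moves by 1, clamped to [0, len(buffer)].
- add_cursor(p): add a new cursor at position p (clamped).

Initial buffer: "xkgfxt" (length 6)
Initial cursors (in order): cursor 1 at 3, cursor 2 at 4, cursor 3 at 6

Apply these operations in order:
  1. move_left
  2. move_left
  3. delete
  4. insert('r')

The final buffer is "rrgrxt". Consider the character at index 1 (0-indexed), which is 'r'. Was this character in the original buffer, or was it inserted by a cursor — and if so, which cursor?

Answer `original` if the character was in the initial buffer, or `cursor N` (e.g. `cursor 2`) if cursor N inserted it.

After op 1 (move_left): buffer="xkgfxt" (len 6), cursors c1@2 c2@3 c3@5, authorship ......
After op 2 (move_left): buffer="xkgfxt" (len 6), cursors c1@1 c2@2 c3@4, authorship ......
After op 3 (delete): buffer="gxt" (len 3), cursors c1@0 c2@0 c3@1, authorship ...
After op 4 (insert('r')): buffer="rrgrxt" (len 6), cursors c1@2 c2@2 c3@4, authorship 12.3..
Authorship (.=original, N=cursor N): 1 2 . 3 . .
Index 1: author = 2

Answer: cursor 2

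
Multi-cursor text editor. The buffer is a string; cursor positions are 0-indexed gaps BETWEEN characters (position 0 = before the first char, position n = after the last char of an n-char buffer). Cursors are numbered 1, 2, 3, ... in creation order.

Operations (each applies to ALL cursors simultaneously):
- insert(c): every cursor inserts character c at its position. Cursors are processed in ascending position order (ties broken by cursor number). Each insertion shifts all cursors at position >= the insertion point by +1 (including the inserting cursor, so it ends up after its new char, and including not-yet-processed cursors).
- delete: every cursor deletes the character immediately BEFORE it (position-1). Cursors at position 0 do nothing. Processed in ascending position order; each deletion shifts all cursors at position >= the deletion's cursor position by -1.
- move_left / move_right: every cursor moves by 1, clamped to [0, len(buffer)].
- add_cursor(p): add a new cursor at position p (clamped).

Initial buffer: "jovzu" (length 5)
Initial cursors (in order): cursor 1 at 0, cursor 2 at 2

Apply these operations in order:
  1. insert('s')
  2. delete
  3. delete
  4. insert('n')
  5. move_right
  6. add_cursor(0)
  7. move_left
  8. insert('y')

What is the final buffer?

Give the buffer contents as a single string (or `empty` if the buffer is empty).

Answer: ynyjnyvzu

Derivation:
After op 1 (insert('s')): buffer="sjosvzu" (len 7), cursors c1@1 c2@4, authorship 1..2...
After op 2 (delete): buffer="jovzu" (len 5), cursors c1@0 c2@2, authorship .....
After op 3 (delete): buffer="jvzu" (len 4), cursors c1@0 c2@1, authorship ....
After op 4 (insert('n')): buffer="njnvzu" (len 6), cursors c1@1 c2@3, authorship 1.2...
After op 5 (move_right): buffer="njnvzu" (len 6), cursors c1@2 c2@4, authorship 1.2...
After op 6 (add_cursor(0)): buffer="njnvzu" (len 6), cursors c3@0 c1@2 c2@4, authorship 1.2...
After op 7 (move_left): buffer="njnvzu" (len 6), cursors c3@0 c1@1 c2@3, authorship 1.2...
After op 8 (insert('y')): buffer="ynyjnyvzu" (len 9), cursors c3@1 c1@3 c2@6, authorship 311.22...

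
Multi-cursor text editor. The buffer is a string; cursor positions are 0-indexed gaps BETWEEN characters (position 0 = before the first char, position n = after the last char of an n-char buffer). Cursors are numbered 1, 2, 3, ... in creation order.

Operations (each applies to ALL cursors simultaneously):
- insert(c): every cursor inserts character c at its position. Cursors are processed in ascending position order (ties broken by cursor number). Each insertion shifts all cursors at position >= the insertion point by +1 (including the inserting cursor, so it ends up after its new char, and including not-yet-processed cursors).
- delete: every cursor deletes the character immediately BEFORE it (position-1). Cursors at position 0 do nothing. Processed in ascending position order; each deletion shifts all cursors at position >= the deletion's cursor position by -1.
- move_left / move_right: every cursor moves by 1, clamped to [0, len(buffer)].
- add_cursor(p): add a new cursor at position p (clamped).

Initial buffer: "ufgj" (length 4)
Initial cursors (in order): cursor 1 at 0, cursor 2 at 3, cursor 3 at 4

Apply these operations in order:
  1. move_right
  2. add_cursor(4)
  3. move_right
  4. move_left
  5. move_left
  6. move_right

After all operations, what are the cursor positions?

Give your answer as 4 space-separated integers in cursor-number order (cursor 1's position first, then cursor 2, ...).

Answer: 1 3 3 3

Derivation:
After op 1 (move_right): buffer="ufgj" (len 4), cursors c1@1 c2@4 c3@4, authorship ....
After op 2 (add_cursor(4)): buffer="ufgj" (len 4), cursors c1@1 c2@4 c3@4 c4@4, authorship ....
After op 3 (move_right): buffer="ufgj" (len 4), cursors c1@2 c2@4 c3@4 c4@4, authorship ....
After op 4 (move_left): buffer="ufgj" (len 4), cursors c1@1 c2@3 c3@3 c4@3, authorship ....
After op 5 (move_left): buffer="ufgj" (len 4), cursors c1@0 c2@2 c3@2 c4@2, authorship ....
After op 6 (move_right): buffer="ufgj" (len 4), cursors c1@1 c2@3 c3@3 c4@3, authorship ....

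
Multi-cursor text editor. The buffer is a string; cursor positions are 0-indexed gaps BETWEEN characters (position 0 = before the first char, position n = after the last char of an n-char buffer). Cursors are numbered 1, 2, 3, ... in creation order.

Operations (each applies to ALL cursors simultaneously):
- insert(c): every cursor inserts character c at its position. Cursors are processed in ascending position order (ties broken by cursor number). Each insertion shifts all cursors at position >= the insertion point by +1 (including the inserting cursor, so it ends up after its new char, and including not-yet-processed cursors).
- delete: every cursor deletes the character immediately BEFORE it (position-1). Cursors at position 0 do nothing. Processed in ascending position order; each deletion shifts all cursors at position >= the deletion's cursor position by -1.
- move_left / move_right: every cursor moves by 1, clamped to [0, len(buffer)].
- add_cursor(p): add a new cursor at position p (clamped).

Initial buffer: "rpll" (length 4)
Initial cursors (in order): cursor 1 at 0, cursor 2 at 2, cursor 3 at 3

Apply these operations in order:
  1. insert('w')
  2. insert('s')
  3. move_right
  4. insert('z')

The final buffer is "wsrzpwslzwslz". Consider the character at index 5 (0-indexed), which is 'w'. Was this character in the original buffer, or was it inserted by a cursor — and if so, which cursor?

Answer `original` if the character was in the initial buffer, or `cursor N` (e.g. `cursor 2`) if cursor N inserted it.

After op 1 (insert('w')): buffer="wrpwlwl" (len 7), cursors c1@1 c2@4 c3@6, authorship 1..2.3.
After op 2 (insert('s')): buffer="wsrpwslwsl" (len 10), cursors c1@2 c2@6 c3@9, authorship 11..22.33.
After op 3 (move_right): buffer="wsrpwslwsl" (len 10), cursors c1@3 c2@7 c3@10, authorship 11..22.33.
After op 4 (insert('z')): buffer="wsrzpwslzwslz" (len 13), cursors c1@4 c2@9 c3@13, authorship 11.1.22.233.3
Authorship (.=original, N=cursor N): 1 1 . 1 . 2 2 . 2 3 3 . 3
Index 5: author = 2

Answer: cursor 2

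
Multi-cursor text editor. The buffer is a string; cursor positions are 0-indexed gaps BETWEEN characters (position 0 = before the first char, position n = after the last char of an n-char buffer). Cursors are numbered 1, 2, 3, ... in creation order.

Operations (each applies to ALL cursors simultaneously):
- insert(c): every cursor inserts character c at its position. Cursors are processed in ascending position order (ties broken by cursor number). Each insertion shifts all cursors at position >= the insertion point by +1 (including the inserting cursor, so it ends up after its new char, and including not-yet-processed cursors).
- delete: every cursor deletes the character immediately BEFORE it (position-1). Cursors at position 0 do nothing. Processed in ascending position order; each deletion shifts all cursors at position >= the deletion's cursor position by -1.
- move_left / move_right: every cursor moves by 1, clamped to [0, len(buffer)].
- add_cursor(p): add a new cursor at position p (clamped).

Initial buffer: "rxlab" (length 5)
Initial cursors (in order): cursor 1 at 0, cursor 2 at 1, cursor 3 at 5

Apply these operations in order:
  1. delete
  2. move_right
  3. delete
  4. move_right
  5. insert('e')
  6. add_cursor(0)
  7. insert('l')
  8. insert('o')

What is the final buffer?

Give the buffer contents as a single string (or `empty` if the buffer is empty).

After op 1 (delete): buffer="xla" (len 3), cursors c1@0 c2@0 c3@3, authorship ...
After op 2 (move_right): buffer="xla" (len 3), cursors c1@1 c2@1 c3@3, authorship ...
After op 3 (delete): buffer="l" (len 1), cursors c1@0 c2@0 c3@1, authorship .
After op 4 (move_right): buffer="l" (len 1), cursors c1@1 c2@1 c3@1, authorship .
After op 5 (insert('e')): buffer="leee" (len 4), cursors c1@4 c2@4 c3@4, authorship .123
After op 6 (add_cursor(0)): buffer="leee" (len 4), cursors c4@0 c1@4 c2@4 c3@4, authorship .123
After op 7 (insert('l')): buffer="lleeelll" (len 8), cursors c4@1 c1@8 c2@8 c3@8, authorship 4.123123
After op 8 (insert('o')): buffer="loleeelllooo" (len 12), cursors c4@2 c1@12 c2@12 c3@12, authorship 44.123123123

Answer: loleeelllooo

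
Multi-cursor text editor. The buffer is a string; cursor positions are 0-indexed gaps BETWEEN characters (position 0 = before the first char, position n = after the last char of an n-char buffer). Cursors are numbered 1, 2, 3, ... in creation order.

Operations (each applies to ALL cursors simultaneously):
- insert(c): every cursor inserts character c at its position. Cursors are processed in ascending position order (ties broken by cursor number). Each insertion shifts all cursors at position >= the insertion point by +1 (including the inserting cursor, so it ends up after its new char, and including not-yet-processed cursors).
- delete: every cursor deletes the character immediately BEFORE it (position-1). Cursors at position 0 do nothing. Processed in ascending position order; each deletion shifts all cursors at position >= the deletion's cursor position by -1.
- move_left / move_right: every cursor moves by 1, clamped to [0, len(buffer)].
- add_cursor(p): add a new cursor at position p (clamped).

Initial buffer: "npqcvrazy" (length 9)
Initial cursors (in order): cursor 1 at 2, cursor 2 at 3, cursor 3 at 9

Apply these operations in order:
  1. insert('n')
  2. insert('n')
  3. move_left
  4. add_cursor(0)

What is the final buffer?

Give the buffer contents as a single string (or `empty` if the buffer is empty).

After op 1 (insert('n')): buffer="npnqncvrazyn" (len 12), cursors c1@3 c2@5 c3@12, authorship ..1.2......3
After op 2 (insert('n')): buffer="npnnqnncvrazynn" (len 15), cursors c1@4 c2@7 c3@15, authorship ..11.22......33
After op 3 (move_left): buffer="npnnqnncvrazynn" (len 15), cursors c1@3 c2@6 c3@14, authorship ..11.22......33
After op 4 (add_cursor(0)): buffer="npnnqnncvrazynn" (len 15), cursors c4@0 c1@3 c2@6 c3@14, authorship ..11.22......33

Answer: npnnqnncvrazynn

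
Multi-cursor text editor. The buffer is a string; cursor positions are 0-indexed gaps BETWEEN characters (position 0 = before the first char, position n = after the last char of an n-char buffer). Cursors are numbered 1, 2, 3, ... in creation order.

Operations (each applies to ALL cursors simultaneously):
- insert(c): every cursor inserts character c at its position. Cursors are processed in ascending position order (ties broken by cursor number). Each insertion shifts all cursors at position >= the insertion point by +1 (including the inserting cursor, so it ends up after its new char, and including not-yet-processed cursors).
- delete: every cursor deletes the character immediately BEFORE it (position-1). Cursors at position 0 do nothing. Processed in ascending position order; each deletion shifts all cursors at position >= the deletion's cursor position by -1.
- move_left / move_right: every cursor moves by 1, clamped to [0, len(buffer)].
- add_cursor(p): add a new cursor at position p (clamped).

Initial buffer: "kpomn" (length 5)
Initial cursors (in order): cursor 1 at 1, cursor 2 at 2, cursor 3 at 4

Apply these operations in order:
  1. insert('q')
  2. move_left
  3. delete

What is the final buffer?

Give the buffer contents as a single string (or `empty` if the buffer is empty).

After op 1 (insert('q')): buffer="kqpqomqn" (len 8), cursors c1@2 c2@4 c3@7, authorship .1.2..3.
After op 2 (move_left): buffer="kqpqomqn" (len 8), cursors c1@1 c2@3 c3@6, authorship .1.2..3.
After op 3 (delete): buffer="qqoqn" (len 5), cursors c1@0 c2@1 c3@3, authorship 12.3.

Answer: qqoqn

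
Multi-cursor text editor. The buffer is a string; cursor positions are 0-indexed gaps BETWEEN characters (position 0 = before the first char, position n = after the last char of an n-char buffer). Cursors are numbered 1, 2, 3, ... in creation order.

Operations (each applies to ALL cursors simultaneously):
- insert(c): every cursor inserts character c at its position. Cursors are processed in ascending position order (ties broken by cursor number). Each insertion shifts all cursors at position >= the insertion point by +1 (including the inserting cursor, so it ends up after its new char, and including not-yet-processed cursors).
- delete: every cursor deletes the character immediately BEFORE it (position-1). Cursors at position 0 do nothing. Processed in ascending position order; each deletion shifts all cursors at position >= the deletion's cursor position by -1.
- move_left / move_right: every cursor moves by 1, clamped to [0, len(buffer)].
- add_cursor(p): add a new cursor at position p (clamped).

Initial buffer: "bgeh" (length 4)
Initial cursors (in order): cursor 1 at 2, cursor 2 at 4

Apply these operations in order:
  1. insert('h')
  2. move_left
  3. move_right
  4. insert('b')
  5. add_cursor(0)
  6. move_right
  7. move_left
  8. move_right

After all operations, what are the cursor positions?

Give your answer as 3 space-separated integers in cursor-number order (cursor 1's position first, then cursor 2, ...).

After op 1 (insert('h')): buffer="bghehh" (len 6), cursors c1@3 c2@6, authorship ..1..2
After op 2 (move_left): buffer="bghehh" (len 6), cursors c1@2 c2@5, authorship ..1..2
After op 3 (move_right): buffer="bghehh" (len 6), cursors c1@3 c2@6, authorship ..1..2
After op 4 (insert('b')): buffer="bghbehhb" (len 8), cursors c1@4 c2@8, authorship ..11..22
After op 5 (add_cursor(0)): buffer="bghbehhb" (len 8), cursors c3@0 c1@4 c2@8, authorship ..11..22
After op 6 (move_right): buffer="bghbehhb" (len 8), cursors c3@1 c1@5 c2@8, authorship ..11..22
After op 7 (move_left): buffer="bghbehhb" (len 8), cursors c3@0 c1@4 c2@7, authorship ..11..22
After op 8 (move_right): buffer="bghbehhb" (len 8), cursors c3@1 c1@5 c2@8, authorship ..11..22

Answer: 5 8 1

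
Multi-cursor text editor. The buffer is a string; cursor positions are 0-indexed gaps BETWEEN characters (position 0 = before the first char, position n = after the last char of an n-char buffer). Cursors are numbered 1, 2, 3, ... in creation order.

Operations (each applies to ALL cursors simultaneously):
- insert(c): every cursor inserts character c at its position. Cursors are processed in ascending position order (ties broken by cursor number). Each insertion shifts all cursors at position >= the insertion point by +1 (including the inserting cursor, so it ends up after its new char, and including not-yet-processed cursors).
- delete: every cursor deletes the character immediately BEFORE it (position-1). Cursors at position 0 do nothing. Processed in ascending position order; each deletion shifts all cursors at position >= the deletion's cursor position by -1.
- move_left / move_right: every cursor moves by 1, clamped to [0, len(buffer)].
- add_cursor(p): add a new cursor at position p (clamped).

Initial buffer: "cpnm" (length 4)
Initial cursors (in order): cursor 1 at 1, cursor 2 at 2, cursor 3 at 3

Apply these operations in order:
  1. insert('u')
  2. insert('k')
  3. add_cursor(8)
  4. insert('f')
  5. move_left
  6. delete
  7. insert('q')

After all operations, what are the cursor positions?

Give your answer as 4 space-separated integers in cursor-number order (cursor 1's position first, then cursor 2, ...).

Answer: 3 7 12 10

Derivation:
After op 1 (insert('u')): buffer="cupunum" (len 7), cursors c1@2 c2@4 c3@6, authorship .1.2.3.
After op 2 (insert('k')): buffer="cukpuknukm" (len 10), cursors c1@3 c2@6 c3@9, authorship .11.22.33.
After op 3 (add_cursor(8)): buffer="cukpuknukm" (len 10), cursors c1@3 c2@6 c4@8 c3@9, authorship .11.22.33.
After op 4 (insert('f')): buffer="cukfpukfnufkfm" (len 14), cursors c1@4 c2@8 c4@11 c3@13, authorship .111.222.3433.
After op 5 (move_left): buffer="cukfpukfnufkfm" (len 14), cursors c1@3 c2@7 c4@10 c3@12, authorship .111.222.3433.
After op 6 (delete): buffer="cufpufnffm" (len 10), cursors c1@2 c2@5 c4@7 c3@8, authorship .11.22.43.
After op 7 (insert('q')): buffer="cuqfpuqfnqfqfm" (len 14), cursors c1@3 c2@7 c4@10 c3@12, authorship .111.222.4433.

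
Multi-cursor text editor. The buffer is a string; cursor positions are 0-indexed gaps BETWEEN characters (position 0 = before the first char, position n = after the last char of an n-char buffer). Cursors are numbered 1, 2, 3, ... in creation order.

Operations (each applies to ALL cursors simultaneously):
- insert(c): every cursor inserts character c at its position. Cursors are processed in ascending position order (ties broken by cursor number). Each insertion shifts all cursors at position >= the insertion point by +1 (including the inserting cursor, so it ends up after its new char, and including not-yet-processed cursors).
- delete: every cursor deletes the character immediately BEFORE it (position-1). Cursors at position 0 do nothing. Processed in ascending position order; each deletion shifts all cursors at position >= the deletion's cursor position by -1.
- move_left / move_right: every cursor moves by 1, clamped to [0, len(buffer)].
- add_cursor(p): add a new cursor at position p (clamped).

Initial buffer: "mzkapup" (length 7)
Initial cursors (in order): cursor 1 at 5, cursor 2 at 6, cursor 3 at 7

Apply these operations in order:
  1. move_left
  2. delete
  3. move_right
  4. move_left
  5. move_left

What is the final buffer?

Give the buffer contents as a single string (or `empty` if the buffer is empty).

After op 1 (move_left): buffer="mzkapup" (len 7), cursors c1@4 c2@5 c3@6, authorship .......
After op 2 (delete): buffer="mzkp" (len 4), cursors c1@3 c2@3 c3@3, authorship ....
After op 3 (move_right): buffer="mzkp" (len 4), cursors c1@4 c2@4 c3@4, authorship ....
After op 4 (move_left): buffer="mzkp" (len 4), cursors c1@3 c2@3 c3@3, authorship ....
After op 5 (move_left): buffer="mzkp" (len 4), cursors c1@2 c2@2 c3@2, authorship ....

Answer: mzkp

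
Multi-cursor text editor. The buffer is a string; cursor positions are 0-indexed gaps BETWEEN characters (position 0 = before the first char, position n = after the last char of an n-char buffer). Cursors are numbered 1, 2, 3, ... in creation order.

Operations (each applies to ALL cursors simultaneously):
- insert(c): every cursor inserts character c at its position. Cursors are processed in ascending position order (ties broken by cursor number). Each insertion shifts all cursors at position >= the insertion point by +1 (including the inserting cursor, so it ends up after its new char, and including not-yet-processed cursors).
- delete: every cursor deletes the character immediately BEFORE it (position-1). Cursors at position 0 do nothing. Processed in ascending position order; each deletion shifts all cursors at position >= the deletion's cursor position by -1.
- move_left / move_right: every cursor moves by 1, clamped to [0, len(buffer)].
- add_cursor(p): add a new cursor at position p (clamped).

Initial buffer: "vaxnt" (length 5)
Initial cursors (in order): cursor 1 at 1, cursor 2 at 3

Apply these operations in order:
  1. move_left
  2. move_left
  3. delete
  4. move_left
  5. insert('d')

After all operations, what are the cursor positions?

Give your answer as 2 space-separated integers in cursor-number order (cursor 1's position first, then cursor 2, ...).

Answer: 2 2

Derivation:
After op 1 (move_left): buffer="vaxnt" (len 5), cursors c1@0 c2@2, authorship .....
After op 2 (move_left): buffer="vaxnt" (len 5), cursors c1@0 c2@1, authorship .....
After op 3 (delete): buffer="axnt" (len 4), cursors c1@0 c2@0, authorship ....
After op 4 (move_left): buffer="axnt" (len 4), cursors c1@0 c2@0, authorship ....
After op 5 (insert('d')): buffer="ddaxnt" (len 6), cursors c1@2 c2@2, authorship 12....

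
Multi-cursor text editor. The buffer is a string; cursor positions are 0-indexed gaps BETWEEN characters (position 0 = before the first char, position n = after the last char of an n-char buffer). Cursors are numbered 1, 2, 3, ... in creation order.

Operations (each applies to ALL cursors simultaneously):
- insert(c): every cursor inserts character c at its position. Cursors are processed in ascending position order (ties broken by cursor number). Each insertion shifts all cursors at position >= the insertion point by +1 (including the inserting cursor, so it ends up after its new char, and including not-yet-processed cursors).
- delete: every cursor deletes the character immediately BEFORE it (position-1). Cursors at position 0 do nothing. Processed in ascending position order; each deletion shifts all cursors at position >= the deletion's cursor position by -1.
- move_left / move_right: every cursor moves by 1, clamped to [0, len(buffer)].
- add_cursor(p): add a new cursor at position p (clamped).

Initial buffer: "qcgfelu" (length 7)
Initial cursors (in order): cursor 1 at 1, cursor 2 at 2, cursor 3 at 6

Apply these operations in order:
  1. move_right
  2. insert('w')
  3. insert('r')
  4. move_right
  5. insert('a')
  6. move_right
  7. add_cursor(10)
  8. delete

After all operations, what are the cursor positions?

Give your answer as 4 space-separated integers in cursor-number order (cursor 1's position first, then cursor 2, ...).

After op 1 (move_right): buffer="qcgfelu" (len 7), cursors c1@2 c2@3 c3@7, authorship .......
After op 2 (insert('w')): buffer="qcwgwfeluw" (len 10), cursors c1@3 c2@5 c3@10, authorship ..1.2....3
After op 3 (insert('r')): buffer="qcwrgwrfeluwr" (len 13), cursors c1@4 c2@7 c3@13, authorship ..11.22....33
After op 4 (move_right): buffer="qcwrgwrfeluwr" (len 13), cursors c1@5 c2@8 c3@13, authorship ..11.22....33
After op 5 (insert('a')): buffer="qcwrgawrfaeluwra" (len 16), cursors c1@6 c2@10 c3@16, authorship ..11.122.2...333
After op 6 (move_right): buffer="qcwrgawrfaeluwra" (len 16), cursors c1@7 c2@11 c3@16, authorship ..11.122.2...333
After op 7 (add_cursor(10)): buffer="qcwrgawrfaeluwra" (len 16), cursors c1@7 c4@10 c2@11 c3@16, authorship ..11.122.2...333
After op 8 (delete): buffer="qcwrgarfluwr" (len 12), cursors c1@6 c2@8 c4@8 c3@12, authorship ..11.12...33

Answer: 6 8 12 8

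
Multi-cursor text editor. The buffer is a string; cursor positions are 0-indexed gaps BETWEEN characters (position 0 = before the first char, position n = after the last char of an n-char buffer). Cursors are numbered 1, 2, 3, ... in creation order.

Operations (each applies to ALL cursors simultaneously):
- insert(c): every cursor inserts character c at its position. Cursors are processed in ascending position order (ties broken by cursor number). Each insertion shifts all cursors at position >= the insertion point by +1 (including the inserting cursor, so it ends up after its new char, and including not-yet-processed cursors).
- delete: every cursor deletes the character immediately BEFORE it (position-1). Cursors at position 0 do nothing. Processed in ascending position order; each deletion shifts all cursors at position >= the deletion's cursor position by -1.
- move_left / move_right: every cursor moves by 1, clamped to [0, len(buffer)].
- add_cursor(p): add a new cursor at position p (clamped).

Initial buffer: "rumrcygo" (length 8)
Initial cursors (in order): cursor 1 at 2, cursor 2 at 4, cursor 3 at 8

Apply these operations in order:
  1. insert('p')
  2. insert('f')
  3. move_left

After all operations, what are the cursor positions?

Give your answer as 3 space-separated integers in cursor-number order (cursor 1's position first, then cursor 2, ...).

Answer: 3 7 13

Derivation:
After op 1 (insert('p')): buffer="rupmrpcygop" (len 11), cursors c1@3 c2@6 c3@11, authorship ..1..2....3
After op 2 (insert('f')): buffer="rupfmrpfcygopf" (len 14), cursors c1@4 c2@8 c3@14, authorship ..11..22....33
After op 3 (move_left): buffer="rupfmrpfcygopf" (len 14), cursors c1@3 c2@7 c3@13, authorship ..11..22....33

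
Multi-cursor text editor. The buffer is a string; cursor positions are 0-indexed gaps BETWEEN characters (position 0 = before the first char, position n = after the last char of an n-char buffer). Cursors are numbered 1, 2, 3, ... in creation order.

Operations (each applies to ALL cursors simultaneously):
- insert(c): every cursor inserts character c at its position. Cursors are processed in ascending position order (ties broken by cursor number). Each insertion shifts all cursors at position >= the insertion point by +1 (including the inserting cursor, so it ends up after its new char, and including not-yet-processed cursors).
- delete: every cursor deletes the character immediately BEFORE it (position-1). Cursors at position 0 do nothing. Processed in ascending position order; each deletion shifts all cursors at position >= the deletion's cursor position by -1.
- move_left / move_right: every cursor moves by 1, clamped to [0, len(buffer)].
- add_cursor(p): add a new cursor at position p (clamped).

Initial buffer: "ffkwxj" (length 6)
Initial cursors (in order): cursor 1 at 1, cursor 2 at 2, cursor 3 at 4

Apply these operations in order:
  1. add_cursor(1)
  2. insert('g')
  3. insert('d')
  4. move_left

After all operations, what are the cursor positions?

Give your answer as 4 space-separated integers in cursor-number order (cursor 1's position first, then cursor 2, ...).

Answer: 4 7 11 4

Derivation:
After op 1 (add_cursor(1)): buffer="ffkwxj" (len 6), cursors c1@1 c4@1 c2@2 c3@4, authorship ......
After op 2 (insert('g')): buffer="fggfgkwgxj" (len 10), cursors c1@3 c4@3 c2@5 c3@8, authorship .14.2..3..
After op 3 (insert('d')): buffer="fggddfgdkwgdxj" (len 14), cursors c1@5 c4@5 c2@8 c3@12, authorship .1414.22..33..
After op 4 (move_left): buffer="fggddfgdkwgdxj" (len 14), cursors c1@4 c4@4 c2@7 c3@11, authorship .1414.22..33..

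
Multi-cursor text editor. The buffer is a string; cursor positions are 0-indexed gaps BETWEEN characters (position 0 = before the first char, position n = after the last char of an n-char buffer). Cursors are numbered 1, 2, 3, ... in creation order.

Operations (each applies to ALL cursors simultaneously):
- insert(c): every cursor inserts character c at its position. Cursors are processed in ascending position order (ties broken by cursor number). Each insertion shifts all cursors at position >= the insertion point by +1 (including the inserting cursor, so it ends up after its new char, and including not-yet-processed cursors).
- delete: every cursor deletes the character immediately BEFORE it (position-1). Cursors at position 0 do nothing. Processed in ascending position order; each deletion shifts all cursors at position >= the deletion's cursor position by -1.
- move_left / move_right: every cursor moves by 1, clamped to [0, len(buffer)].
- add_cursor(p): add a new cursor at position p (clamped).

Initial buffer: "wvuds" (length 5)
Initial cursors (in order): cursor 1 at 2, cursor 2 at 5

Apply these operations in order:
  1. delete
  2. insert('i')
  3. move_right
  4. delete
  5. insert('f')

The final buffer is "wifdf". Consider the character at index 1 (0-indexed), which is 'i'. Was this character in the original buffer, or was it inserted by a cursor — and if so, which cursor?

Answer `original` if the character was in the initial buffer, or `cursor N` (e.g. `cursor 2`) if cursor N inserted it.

After op 1 (delete): buffer="wud" (len 3), cursors c1@1 c2@3, authorship ...
After op 2 (insert('i')): buffer="wiudi" (len 5), cursors c1@2 c2@5, authorship .1..2
After op 3 (move_right): buffer="wiudi" (len 5), cursors c1@3 c2@5, authorship .1..2
After op 4 (delete): buffer="wid" (len 3), cursors c1@2 c2@3, authorship .1.
After op 5 (insert('f')): buffer="wifdf" (len 5), cursors c1@3 c2@5, authorship .11.2
Authorship (.=original, N=cursor N): . 1 1 . 2
Index 1: author = 1

Answer: cursor 1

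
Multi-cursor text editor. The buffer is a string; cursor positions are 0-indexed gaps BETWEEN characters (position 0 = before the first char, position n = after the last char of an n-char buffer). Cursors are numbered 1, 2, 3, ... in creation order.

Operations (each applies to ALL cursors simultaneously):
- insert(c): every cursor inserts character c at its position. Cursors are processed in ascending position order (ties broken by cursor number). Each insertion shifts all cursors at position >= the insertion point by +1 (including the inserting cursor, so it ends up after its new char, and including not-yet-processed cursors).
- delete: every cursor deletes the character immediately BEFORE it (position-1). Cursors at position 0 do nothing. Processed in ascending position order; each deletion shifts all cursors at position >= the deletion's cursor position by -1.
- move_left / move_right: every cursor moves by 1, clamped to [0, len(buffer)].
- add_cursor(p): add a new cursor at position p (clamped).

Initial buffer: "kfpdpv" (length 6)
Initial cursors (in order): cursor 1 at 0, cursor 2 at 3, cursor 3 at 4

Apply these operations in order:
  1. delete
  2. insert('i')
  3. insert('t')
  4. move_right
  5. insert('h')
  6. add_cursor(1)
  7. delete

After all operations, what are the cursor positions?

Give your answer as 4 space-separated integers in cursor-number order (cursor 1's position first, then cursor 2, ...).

After op 1 (delete): buffer="kfpv" (len 4), cursors c1@0 c2@2 c3@2, authorship ....
After op 2 (insert('i')): buffer="ikfiipv" (len 7), cursors c1@1 c2@5 c3@5, authorship 1..23..
After op 3 (insert('t')): buffer="itkfiittpv" (len 10), cursors c1@2 c2@8 c3@8, authorship 11..2323..
After op 4 (move_right): buffer="itkfiittpv" (len 10), cursors c1@3 c2@9 c3@9, authorship 11..2323..
After op 5 (insert('h')): buffer="itkhfiittphhv" (len 13), cursors c1@4 c2@12 c3@12, authorship 11.1.2323.23.
After op 6 (add_cursor(1)): buffer="itkhfiittphhv" (len 13), cursors c4@1 c1@4 c2@12 c3@12, authorship 11.1.2323.23.
After op 7 (delete): buffer="tkfiittpv" (len 9), cursors c4@0 c1@2 c2@8 c3@8, authorship 1..2323..

Answer: 2 8 8 0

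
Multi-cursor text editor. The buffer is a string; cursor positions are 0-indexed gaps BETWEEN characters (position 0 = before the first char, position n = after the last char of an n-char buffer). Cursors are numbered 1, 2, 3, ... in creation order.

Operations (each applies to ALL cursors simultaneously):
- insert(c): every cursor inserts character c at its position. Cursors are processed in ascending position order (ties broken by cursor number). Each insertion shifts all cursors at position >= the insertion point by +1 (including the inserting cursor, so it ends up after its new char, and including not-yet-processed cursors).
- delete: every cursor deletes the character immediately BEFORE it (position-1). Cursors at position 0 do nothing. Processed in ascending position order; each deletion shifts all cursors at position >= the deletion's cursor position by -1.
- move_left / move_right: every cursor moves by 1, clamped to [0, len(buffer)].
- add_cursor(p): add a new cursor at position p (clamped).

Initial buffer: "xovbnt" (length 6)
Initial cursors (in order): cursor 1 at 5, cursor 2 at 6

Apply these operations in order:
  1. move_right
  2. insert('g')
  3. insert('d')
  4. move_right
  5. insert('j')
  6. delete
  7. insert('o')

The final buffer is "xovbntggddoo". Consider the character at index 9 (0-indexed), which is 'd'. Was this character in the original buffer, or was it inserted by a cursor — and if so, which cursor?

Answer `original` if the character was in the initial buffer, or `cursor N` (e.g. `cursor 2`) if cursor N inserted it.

After op 1 (move_right): buffer="xovbnt" (len 6), cursors c1@6 c2@6, authorship ......
After op 2 (insert('g')): buffer="xovbntgg" (len 8), cursors c1@8 c2@8, authorship ......12
After op 3 (insert('d')): buffer="xovbntggdd" (len 10), cursors c1@10 c2@10, authorship ......1212
After op 4 (move_right): buffer="xovbntggdd" (len 10), cursors c1@10 c2@10, authorship ......1212
After op 5 (insert('j')): buffer="xovbntggddjj" (len 12), cursors c1@12 c2@12, authorship ......121212
After op 6 (delete): buffer="xovbntggdd" (len 10), cursors c1@10 c2@10, authorship ......1212
After op 7 (insert('o')): buffer="xovbntggddoo" (len 12), cursors c1@12 c2@12, authorship ......121212
Authorship (.=original, N=cursor N): . . . . . . 1 2 1 2 1 2
Index 9: author = 2

Answer: cursor 2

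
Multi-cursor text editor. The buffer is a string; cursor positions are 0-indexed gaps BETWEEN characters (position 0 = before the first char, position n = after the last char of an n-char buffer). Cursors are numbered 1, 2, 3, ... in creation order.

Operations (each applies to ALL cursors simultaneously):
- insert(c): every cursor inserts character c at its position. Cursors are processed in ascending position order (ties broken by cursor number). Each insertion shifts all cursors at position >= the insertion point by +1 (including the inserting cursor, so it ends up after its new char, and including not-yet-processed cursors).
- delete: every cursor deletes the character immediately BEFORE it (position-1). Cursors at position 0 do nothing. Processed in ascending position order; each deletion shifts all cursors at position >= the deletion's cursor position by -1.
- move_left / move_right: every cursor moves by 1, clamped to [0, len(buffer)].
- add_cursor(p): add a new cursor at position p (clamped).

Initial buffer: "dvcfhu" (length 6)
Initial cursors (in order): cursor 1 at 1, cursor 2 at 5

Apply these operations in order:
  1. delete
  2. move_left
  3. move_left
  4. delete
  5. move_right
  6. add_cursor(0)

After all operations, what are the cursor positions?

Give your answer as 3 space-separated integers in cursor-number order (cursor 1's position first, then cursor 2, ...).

After op 1 (delete): buffer="vcfu" (len 4), cursors c1@0 c2@3, authorship ....
After op 2 (move_left): buffer="vcfu" (len 4), cursors c1@0 c2@2, authorship ....
After op 3 (move_left): buffer="vcfu" (len 4), cursors c1@0 c2@1, authorship ....
After op 4 (delete): buffer="cfu" (len 3), cursors c1@0 c2@0, authorship ...
After op 5 (move_right): buffer="cfu" (len 3), cursors c1@1 c2@1, authorship ...
After op 6 (add_cursor(0)): buffer="cfu" (len 3), cursors c3@0 c1@1 c2@1, authorship ...

Answer: 1 1 0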